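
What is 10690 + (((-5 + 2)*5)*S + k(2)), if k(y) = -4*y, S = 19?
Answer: 10397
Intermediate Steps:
10690 + (((-5 + 2)*5)*S + k(2)) = 10690 + (((-5 + 2)*5)*19 - 4*2) = 10690 + (-3*5*19 - 8) = 10690 + (-15*19 - 8) = 10690 + (-285 - 8) = 10690 - 293 = 10397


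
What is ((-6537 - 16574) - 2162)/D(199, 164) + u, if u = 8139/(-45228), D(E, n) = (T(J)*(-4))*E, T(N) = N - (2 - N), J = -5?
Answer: -511219/180912 ≈ -2.8258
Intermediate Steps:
T(N) = -2 + 2*N (T(N) = N + (-2 + N) = -2 + 2*N)
D(E, n) = 48*E (D(E, n) = ((-2 + 2*(-5))*(-4))*E = ((-2 - 10)*(-4))*E = (-12*(-4))*E = 48*E)
u = -2713/15076 (u = 8139*(-1/45228) = -2713/15076 ≈ -0.17996)
((-6537 - 16574) - 2162)/D(199, 164) + u = ((-6537 - 16574) - 2162)/((48*199)) - 2713/15076 = (-23111 - 2162)/9552 - 2713/15076 = -25273*1/9552 - 2713/15076 = -127/48 - 2713/15076 = -511219/180912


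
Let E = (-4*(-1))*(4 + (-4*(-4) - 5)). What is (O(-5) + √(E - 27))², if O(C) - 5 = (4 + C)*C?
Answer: (10 + √33)² ≈ 247.89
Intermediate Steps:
E = 60 (E = 4*(4 + (16 - 5)) = 4*(4 + 11) = 4*15 = 60)
O(C) = 5 + C*(4 + C) (O(C) = 5 + (4 + C)*C = 5 + C*(4 + C))
(O(-5) + √(E - 27))² = ((5 + (-5)² + 4*(-5)) + √(60 - 27))² = ((5 + 25 - 20) + √33)² = (10 + √33)²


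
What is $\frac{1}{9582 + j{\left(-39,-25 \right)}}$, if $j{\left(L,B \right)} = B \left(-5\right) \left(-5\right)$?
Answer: $\frac{1}{8957} \approx 0.00011164$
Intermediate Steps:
$j{\left(L,B \right)} = 25 B$ ($j{\left(L,B \right)} = - 5 B \left(-5\right) = 25 B$)
$\frac{1}{9582 + j{\left(-39,-25 \right)}} = \frac{1}{9582 + 25 \left(-25\right)} = \frac{1}{9582 - 625} = \frac{1}{8957}$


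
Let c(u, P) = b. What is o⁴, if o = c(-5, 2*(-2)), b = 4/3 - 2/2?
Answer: 1/81 ≈ 0.012346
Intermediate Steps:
b = ⅓ (b = 4*(⅓) - 2*½ = 4/3 - 1 = ⅓ ≈ 0.33333)
c(u, P) = ⅓
o = ⅓ ≈ 0.33333
o⁴ = (⅓)⁴ = 1/81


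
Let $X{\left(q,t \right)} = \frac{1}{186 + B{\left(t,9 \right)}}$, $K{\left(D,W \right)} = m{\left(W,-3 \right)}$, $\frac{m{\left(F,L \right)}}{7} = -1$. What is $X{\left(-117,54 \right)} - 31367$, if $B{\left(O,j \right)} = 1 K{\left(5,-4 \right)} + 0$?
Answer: $- \frac{5614692}{179} \approx -31367.0$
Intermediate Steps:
$m{\left(F,L \right)} = -7$ ($m{\left(F,L \right)} = 7 \left(-1\right) = -7$)
$K{\left(D,W \right)} = -7$
$B{\left(O,j \right)} = -7$ ($B{\left(O,j \right)} = 1 \left(-7\right) + 0 = -7 + 0 = -7$)
$X{\left(q,t \right)} = \frac{1}{179}$ ($X{\left(q,t \right)} = \frac{1}{186 - 7} = \frac{1}{179}$)
$X{\left(-117,54 \right)} - 31367 = \frac{1}{179} - 31367 = - \frac{5614692}{179}$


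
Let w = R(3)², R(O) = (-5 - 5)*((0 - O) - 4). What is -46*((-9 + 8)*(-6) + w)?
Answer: -225676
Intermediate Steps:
R(O) = 40 + 10*O (R(O) = -10*(-O - 4) = -10*(-4 - O) = 40 + 10*O)
w = 4900 (w = (40 + 10*3)² = (40 + 30)² = 70² = 4900)
-46*((-9 + 8)*(-6) + w) = -46*((-9 + 8)*(-6) + 4900) = -46*(-1*(-6) + 4900) = -46*(6 + 4900) = -46*4906 = -225676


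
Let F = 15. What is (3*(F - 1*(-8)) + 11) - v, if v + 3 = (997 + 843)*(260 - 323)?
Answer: 116003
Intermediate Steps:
v = -115923 (v = -3 + (997 + 843)*(260 - 323) = -3 + 1840*(-63) = -3 - 115920 = -115923)
(3*(F - 1*(-8)) + 11) - v = (3*(15 - 1*(-8)) + 11) - 1*(-115923) = (3*(15 + 8) + 11) + 115923 = (3*23 + 11) + 115923 = (69 + 11) + 115923 = 80 + 115923 = 116003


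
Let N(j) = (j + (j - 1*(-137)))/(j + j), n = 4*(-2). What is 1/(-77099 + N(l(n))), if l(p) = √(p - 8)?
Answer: -4934272/380422521425 + 1096*I/380422521425 ≈ -1.2971e-5 + 2.881e-9*I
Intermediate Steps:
n = -8
l(p) = √(-8 + p)
N(j) = (137 + 2*j)/(2*j) (N(j) = (j + (j + 137))/((2*j)) = (j + (137 + j))*(1/(2*j)) = (137 + 2*j)*(1/(2*j)) = (137 + 2*j)/(2*j))
1/(-77099 + N(l(n))) = 1/(-77099 + (137/2 + √(-8 - 8))/(√(-8 - 8))) = 1/(-77099 + (137/2 + √(-16))/(√(-16))) = 1/(-77099 + (137/2 + 4*I)/((4*I))) = 1/(-77099 + (-I/4)*(137/2 + 4*I)) = 1/(-77099 - I*(137/2 + 4*I)/4)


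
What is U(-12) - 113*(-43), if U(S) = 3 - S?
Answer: 4874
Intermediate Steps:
U(-12) - 113*(-43) = (3 - 1*(-12)) - 113*(-43) = (3 + 12) + 4859 = 15 + 4859 = 4874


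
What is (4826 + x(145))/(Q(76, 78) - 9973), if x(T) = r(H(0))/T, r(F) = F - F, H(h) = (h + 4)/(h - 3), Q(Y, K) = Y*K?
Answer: -4826/4045 ≈ -1.1931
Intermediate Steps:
Q(Y, K) = K*Y
H(h) = (4 + h)/(-3 + h)
r(F) = 0
x(T) = 0 (x(T) = 0/T = 0)
(4826 + x(145))/(Q(76, 78) - 9973) = (4826 + 0)/(78*76 - 9973) = 4826/(5928 - 9973) = 4826/(-4045) = 4826*(-1/4045) = -4826/4045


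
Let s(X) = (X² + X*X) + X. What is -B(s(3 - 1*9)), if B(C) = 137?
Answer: -137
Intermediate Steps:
s(X) = X + 2*X² (s(X) = (X² + X²) + X = 2*X² + X = X + 2*X²)
-B(s(3 - 1*9)) = -1*137 = -137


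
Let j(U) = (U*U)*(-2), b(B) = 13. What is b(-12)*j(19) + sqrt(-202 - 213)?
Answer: -9386 + I*sqrt(415) ≈ -9386.0 + 20.372*I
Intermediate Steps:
j(U) = -2*U**2 (j(U) = U**2*(-2) = -2*U**2)
b(-12)*j(19) + sqrt(-202 - 213) = 13*(-2*19**2) + sqrt(-202 - 213) = 13*(-2*361) + sqrt(-415) = 13*(-722) + I*sqrt(415) = -9386 + I*sqrt(415)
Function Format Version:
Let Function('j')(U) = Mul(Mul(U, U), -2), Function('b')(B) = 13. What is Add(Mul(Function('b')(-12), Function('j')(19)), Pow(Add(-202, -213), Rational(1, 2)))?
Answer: Add(-9386, Mul(I, Pow(415, Rational(1, 2)))) ≈ Add(-9386.0, Mul(20.372, I))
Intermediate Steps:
Function('j')(U) = Mul(-2, Pow(U, 2)) (Function('j')(U) = Mul(Pow(U, 2), -2) = Mul(-2, Pow(U, 2)))
Add(Mul(Function('b')(-12), Function('j')(19)), Pow(Add(-202, -213), Rational(1, 2))) = Add(Mul(13, Mul(-2, Pow(19, 2))), Pow(Add(-202, -213), Rational(1, 2))) = Add(Mul(13, Mul(-2, 361)), Pow(-415, Rational(1, 2))) = Add(Mul(13, -722), Mul(I, Pow(415, Rational(1, 2)))) = Add(-9386, Mul(I, Pow(415, Rational(1, 2))))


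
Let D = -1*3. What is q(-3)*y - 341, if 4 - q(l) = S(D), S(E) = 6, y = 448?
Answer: -1237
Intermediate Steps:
D = -3
q(l) = -2 (q(l) = 4 - 1*6 = 4 - 6 = -2)
q(-3)*y - 341 = -2*448 - 341 = -896 - 341 = -1237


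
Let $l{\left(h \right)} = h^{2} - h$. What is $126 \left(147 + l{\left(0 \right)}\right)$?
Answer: $18522$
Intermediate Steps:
$126 \left(147 + l{\left(0 \right)}\right) = 126 \left(147 + 0 \left(-1 + 0\right)\right) = 126 \left(147 + 0 \left(-1\right)\right) = 126 \left(147 + 0\right) = 126 \cdot 147 = 18522$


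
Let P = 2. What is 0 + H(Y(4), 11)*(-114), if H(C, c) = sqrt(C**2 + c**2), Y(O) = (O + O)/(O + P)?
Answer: -38*sqrt(1105) ≈ -1263.2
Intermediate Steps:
Y(O) = 2*O/(2 + O) (Y(O) = (O + O)/(O + 2) = (2*O)/(2 + O) = 2*O/(2 + O))
0 + H(Y(4), 11)*(-114) = 0 + sqrt((2*4/(2 + 4))**2 + 11**2)*(-114) = 0 + sqrt((2*4/6)**2 + 121)*(-114) = 0 + sqrt((2*4*(1/6))**2 + 121)*(-114) = 0 + sqrt((4/3)**2 + 121)*(-114) = 0 + sqrt(16/9 + 121)*(-114) = 0 + sqrt(1105/9)*(-114) = 0 + (sqrt(1105)/3)*(-114) = 0 - 38*sqrt(1105) = -38*sqrt(1105)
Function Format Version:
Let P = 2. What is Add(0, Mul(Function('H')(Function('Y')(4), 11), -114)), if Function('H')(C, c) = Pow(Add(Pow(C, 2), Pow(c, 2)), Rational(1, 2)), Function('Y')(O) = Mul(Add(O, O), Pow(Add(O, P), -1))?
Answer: Mul(-38, Pow(1105, Rational(1, 2))) ≈ -1263.2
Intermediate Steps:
Function('Y')(O) = Mul(2, O, Pow(Add(2, O), -1)) (Function('Y')(O) = Mul(Add(O, O), Pow(Add(O, 2), -1)) = Mul(Mul(2, O), Pow(Add(2, O), -1)) = Mul(2, O, Pow(Add(2, O), -1)))
Add(0, Mul(Function('H')(Function('Y')(4), 11), -114)) = Add(0, Mul(Pow(Add(Pow(Mul(2, 4, Pow(Add(2, 4), -1)), 2), Pow(11, 2)), Rational(1, 2)), -114)) = Add(0, Mul(Pow(Add(Pow(Mul(2, 4, Pow(6, -1)), 2), 121), Rational(1, 2)), -114)) = Add(0, Mul(Pow(Add(Pow(Mul(2, 4, Rational(1, 6)), 2), 121), Rational(1, 2)), -114)) = Add(0, Mul(Pow(Add(Pow(Rational(4, 3), 2), 121), Rational(1, 2)), -114)) = Add(0, Mul(Pow(Add(Rational(16, 9), 121), Rational(1, 2)), -114)) = Add(0, Mul(Pow(Rational(1105, 9), Rational(1, 2)), -114)) = Add(0, Mul(Mul(Rational(1, 3), Pow(1105, Rational(1, 2))), -114)) = Add(0, Mul(-38, Pow(1105, Rational(1, 2)))) = Mul(-38, Pow(1105, Rational(1, 2)))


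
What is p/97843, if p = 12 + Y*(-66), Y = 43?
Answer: -2826/97843 ≈ -0.028883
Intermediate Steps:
p = -2826 (p = 12 + 43*(-66) = 12 - 2838 = -2826)
p/97843 = -2826/97843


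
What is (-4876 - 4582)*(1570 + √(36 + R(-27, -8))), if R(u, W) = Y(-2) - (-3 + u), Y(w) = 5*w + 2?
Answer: -14849060 - 9458*√58 ≈ -1.4921e+7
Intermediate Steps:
Y(w) = 2 + 5*w
R(u, W) = -5 - u (R(u, W) = (2 + 5*(-2)) - (-3 + u) = (2 - 10) + (3 - u) = -8 + (3 - u) = -5 - u)
(-4876 - 4582)*(1570 + √(36 + R(-27, -8))) = (-4876 - 4582)*(1570 + √(36 + (-5 - 1*(-27)))) = -9458*(1570 + √(36 + (-5 + 27))) = -9458*(1570 + √(36 + 22)) = -9458*(1570 + √58) = -14849060 - 9458*√58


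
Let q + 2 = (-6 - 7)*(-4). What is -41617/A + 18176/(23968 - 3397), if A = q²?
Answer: -810663307/51427500 ≈ -15.763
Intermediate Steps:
q = 50 (q = -2 + (-6 - 7)*(-4) = -2 - 13*(-4) = -2 + 52 = 50)
A = 2500 (A = 50² = 2500)
-41617/A + 18176/(23968 - 3397) = -41617/2500 + 18176/(23968 - 3397) = -41617*1/2500 + 18176/20571 = -41617/2500 + 18176*(1/20571) = -41617/2500 + 18176/20571 = -810663307/51427500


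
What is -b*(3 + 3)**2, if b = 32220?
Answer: -1159920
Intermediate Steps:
-b*(3 + 3)**2 = -32220*(3 + 3)**2 = -32220*6**2 = -32220*36 = -1*1159920 = -1159920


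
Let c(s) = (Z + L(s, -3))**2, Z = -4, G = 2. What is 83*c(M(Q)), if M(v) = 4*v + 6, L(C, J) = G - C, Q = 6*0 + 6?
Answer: 84992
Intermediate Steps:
Q = 6 (Q = 0 + 6 = 6)
L(C, J) = 2 - C
M(v) = 6 + 4*v
c(s) = (-2 - s)**2 (c(s) = (-4 + (2 - s))**2 = (-2 - s)**2)
83*c(M(Q)) = 83*(2 + (6 + 4*6))**2 = 83*(2 + (6 + 24))**2 = 83*(2 + 30)**2 = 83*32**2 = 83*1024 = 84992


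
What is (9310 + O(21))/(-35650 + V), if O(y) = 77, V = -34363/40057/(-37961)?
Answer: -2039129664957/7744217802241 ≈ -0.26331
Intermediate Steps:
V = 4909/217229111 (V = -34363*1/40057*(-1/37961) = -34363/40057*(-1/37961) = 4909/217229111 ≈ 2.2598e-5)
(9310 + O(21))/(-35650 + V) = (9310 + 77)/(-35650 + 4909/217229111) = 9387/(-7744217802241/217229111) = 9387*(-217229111/7744217802241) = -2039129664957/7744217802241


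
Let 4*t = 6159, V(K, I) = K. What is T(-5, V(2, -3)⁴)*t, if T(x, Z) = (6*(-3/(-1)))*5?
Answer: 277155/2 ≈ 1.3858e+5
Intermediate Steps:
T(x, Z) = 90 (T(x, Z) = (6*(-3*(-1)))*5 = (6*3)*5 = 18*5 = 90)
t = 6159/4 (t = (¼)*6159 = 6159/4 ≈ 1539.8)
T(-5, V(2, -3)⁴)*t = 90*(6159/4) = 277155/2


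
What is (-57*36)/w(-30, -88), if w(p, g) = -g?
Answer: -513/22 ≈ -23.318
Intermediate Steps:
(-57*36)/w(-30, -88) = (-57*36)/((-1*(-88))) = -2052/88 = -2052*1/88 = -513/22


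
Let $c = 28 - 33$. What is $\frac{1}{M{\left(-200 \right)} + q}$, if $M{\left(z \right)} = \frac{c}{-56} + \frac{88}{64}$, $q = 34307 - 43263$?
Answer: $- \frac{28}{250727} \approx -0.00011168$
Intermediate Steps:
$c = -5$
$q = -8956$
$M{\left(z \right)} = \frac{41}{28}$ ($M{\left(z \right)} = - \frac{5}{-56} + \frac{88}{64} = \left(-5\right) \left(- \frac{1}{56}\right) + 88 \cdot \frac{1}{64} = \frac{5}{56} + \frac{11}{8} = \frac{41}{28}$)
$\frac{1}{M{\left(-200 \right)} + q} = \frac{1}{\frac{41}{28} - 8956} = \frac{1}{- \frac{250727}{28}} = - \frac{28}{250727}$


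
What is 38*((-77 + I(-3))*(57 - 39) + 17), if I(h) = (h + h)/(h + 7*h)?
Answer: -51851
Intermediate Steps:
I(h) = ¼ (I(h) = (2*h)/((8*h)) = (2*h)*(1/(8*h)) = ¼)
38*((-77 + I(-3))*(57 - 39) + 17) = 38*((-77 + ¼)*(57 - 39) + 17) = 38*(-307/4*18 + 17) = 38*(-2763/2 + 17) = 38*(-2729/2) = -51851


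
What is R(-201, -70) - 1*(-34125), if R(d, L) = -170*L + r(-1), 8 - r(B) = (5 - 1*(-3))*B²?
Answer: 46025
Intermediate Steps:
r(B) = 8 - 8*B² (r(B) = 8 - (5 - 1*(-3))*B² = 8 - (5 + 3)*B² = 8 - 8*B²)
R(d, L) = -170*L (R(d, L) = -170*L + (8 - 8*(-1)²) = -170*L + (8 - 8*1) = -170*L + (8 - 8) = -170*L + 0 = -170*L)
R(-201, -70) - 1*(-34125) = -170*(-70) - 1*(-34125) = 11900 + 34125 = 46025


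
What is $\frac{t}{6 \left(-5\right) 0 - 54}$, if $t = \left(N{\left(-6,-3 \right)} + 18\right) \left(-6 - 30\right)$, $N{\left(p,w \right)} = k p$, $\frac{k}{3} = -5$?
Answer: $72$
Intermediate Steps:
$k = -15$ ($k = 3 \left(-5\right) = -15$)
$N{\left(p,w \right)} = - 15 p$
$t = -3888$ ($t = \left(\left(-15\right) \left(-6\right) + 18\right) \left(-6 - 30\right) = \left(90 + 18\right) \left(-36\right) = 108 \left(-36\right) = -3888$)
$\frac{t}{6 \left(-5\right) 0 - 54} = \frac{1}{6 \left(-5\right) 0 - 54} \left(-3888\right) = \frac{1}{\left(-30\right) 0 - 54} \left(-3888\right) = \frac{1}{0 - 54} \left(-3888\right) = \frac{1}{-54} \left(-3888\right) = \left(- \frac{1}{54}\right) \left(-3888\right) = 72$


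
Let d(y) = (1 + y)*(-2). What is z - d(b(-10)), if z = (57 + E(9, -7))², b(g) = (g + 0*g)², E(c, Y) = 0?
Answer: 3451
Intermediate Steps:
b(g) = g² (b(g) = (g + 0)² = g²)
z = 3249 (z = (57 + 0)² = 57² = 3249)
d(y) = -2 - 2*y
z - d(b(-10)) = 3249 - (-2 - 2*(-10)²) = 3249 - (-2 - 2*100) = 3249 - (-2 - 200) = 3249 - 1*(-202) = 3249 + 202 = 3451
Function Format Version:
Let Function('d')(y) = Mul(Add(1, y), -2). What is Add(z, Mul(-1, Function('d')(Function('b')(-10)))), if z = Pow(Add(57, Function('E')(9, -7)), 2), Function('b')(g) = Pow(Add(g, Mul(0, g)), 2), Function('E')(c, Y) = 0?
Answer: 3451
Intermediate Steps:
Function('b')(g) = Pow(g, 2) (Function('b')(g) = Pow(Add(g, 0), 2) = Pow(g, 2))
z = 3249 (z = Pow(Add(57, 0), 2) = Pow(57, 2) = 3249)
Function('d')(y) = Add(-2, Mul(-2, y))
Add(z, Mul(-1, Function('d')(Function('b')(-10)))) = Add(3249, Mul(-1, Add(-2, Mul(-2, Pow(-10, 2))))) = Add(3249, Mul(-1, Add(-2, Mul(-2, 100)))) = Add(3249, Mul(-1, Add(-2, -200))) = Add(3249, Mul(-1, -202)) = Add(3249, 202) = 3451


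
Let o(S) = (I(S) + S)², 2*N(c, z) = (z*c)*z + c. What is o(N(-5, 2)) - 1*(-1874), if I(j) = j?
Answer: 2499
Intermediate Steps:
N(c, z) = c/2 + c*z²/2 (N(c, z) = ((z*c)*z + c)/2 = ((c*z)*z + c)/2 = (c*z² + c)/2 = (c + c*z²)/2 = c/2 + c*z²/2)
o(S) = 4*S² (o(S) = (S + S)² = (2*S)² = 4*S²)
o(N(-5, 2)) - 1*(-1874) = 4*((½)*(-5)*(1 + 2²))² - 1*(-1874) = 4*((½)*(-5)*(1 + 4))² + 1874 = 4*((½)*(-5)*5)² + 1874 = 4*(-25/2)² + 1874 = 4*(625/4) + 1874 = 625 + 1874 = 2499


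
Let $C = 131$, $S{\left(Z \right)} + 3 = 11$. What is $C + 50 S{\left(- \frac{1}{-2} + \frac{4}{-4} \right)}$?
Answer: $531$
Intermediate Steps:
$S{\left(Z \right)} = 8$ ($S{\left(Z \right)} = -3 + 11 = 8$)
$C + 50 S{\left(- \frac{1}{-2} + \frac{4}{-4} \right)} = 131 + 50 \cdot 8 = 131 + 400 = 531$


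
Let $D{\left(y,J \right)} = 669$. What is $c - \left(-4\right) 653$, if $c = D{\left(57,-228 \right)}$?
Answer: $3281$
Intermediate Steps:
$c = 669$
$c - \left(-4\right) 653 = 669 - \left(-4\right) 653 = 669 - -2612 = 669 + 2612 = 3281$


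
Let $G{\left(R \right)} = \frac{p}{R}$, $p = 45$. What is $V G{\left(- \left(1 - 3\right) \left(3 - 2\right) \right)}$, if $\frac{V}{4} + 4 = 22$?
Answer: $1620$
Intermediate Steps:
$V = 72$ ($V = -16 + 4 \cdot 22 = -16 + 88 = 72$)
$G{\left(R \right)} = \frac{45}{R}$
$V G{\left(- \left(1 - 3\right) \left(3 - 2\right) \right)} = 72 \frac{45}{\left(-1\right) \left(1 - 3\right) \left(3 - 2\right)} = 72 \frac{45}{\left(-1\right) \left(\left(-2\right) 1\right)} = 72 \frac{45}{\left(-1\right) \left(-2\right)} = 72 \cdot \frac{45}{2} = 1620$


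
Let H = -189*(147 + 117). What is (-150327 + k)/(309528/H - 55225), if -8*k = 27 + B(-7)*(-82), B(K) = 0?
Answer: 21370041/7851328 ≈ 2.7218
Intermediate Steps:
H = -49896 (H = -189*264 = -49896)
k = -27/8 (k = -(27 + 0*(-82))/8 = -(27 + 0)/8 = -1/8*27 = -27/8 ≈ -3.3750)
(-150327 + k)/(309528/H - 55225) = (-150327 - 27/8)/(309528/(-49896) - 55225) = -1202643/(8*(309528*(-1/49896) - 55225)) = -1202643/(8*(-1433/231 - 55225)) = -1202643/(8*(-12758408/231)) = -1202643/8*(-231/12758408) = 21370041/7851328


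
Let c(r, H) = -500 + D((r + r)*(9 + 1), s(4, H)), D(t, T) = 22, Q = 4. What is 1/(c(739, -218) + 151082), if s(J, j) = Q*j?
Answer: 1/150604 ≈ 6.6399e-6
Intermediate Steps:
s(J, j) = 4*j
c(r, H) = -478 (c(r, H) = -500 + 22 = -478)
1/(c(739, -218) + 151082) = 1/(-478 + 151082) = 1/150604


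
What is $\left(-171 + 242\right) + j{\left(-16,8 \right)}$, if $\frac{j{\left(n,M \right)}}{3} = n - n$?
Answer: $71$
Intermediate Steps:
$j{\left(n,M \right)} = 0$ ($j{\left(n,M \right)} = 3 \left(n - n\right) = 3 \cdot 0 = 0$)
$\left(-171 + 242\right) + j{\left(-16,8 \right)} = \left(-171 + 242\right) + 0 = 71 + 0 = 71$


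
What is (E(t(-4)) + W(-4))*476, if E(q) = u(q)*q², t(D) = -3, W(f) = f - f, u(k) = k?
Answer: -12852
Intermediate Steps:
W(f) = 0
E(q) = q³ (E(q) = q*q² = q³)
(E(t(-4)) + W(-4))*476 = ((-3)³ + 0)*476 = (-27 + 0)*476 = -27*476 = -12852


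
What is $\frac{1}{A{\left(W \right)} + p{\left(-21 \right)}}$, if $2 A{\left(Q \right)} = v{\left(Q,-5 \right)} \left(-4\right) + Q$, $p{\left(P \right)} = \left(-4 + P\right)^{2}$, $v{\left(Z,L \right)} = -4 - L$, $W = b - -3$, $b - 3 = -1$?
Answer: $\frac{2}{1251} \approx 0.0015987$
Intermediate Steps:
$b = 2$ ($b = 3 - 1 = 2$)
$W = 5$ ($W = 2 - -3 = 2 + 3 = 5$)
$A{\left(Q \right)} = -2 + \frac{Q}{2}$ ($A{\left(Q \right)} = \frac{\left(-4 - -5\right) \left(-4\right) + Q}{2} = \frac{\left(-4 + 5\right) \left(-4\right) + Q}{2} = \frac{1 \left(-4\right) + Q}{2} = \frac{-4 + Q}{2} = -2 + \frac{Q}{2}$)
$\frac{1}{A{\left(W \right)} + p{\left(-21 \right)}} = \frac{1}{\left(-2 + \frac{1}{2} \cdot 5\right) + \left(-4 - 21\right)^{2}} = \frac{1}{\left(-2 + \frac{5}{2}\right) + \left(-25\right)^{2}} = \frac{1}{\frac{1}{2} + 625} = \frac{1}{\frac{1251}{2}} = \frac{2}{1251}$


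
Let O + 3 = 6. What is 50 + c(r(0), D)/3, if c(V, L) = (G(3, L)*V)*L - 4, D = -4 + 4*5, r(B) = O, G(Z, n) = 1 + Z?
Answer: 338/3 ≈ 112.67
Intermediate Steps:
O = 3 (O = -3 + 6 = 3)
r(B) = 3
D = 16 (D = -4 + 20 = 16)
c(V, L) = -4 + 4*L*V (c(V, L) = ((1 + 3)*V)*L - 4 = (4*V)*L - 4 = 4*L*V - 4 = -4 + 4*L*V)
50 + c(r(0), D)/3 = 50 + (-4 + 4*16*3)/3 = 50 + (-4 + 192)*(1/3) = 50 + 188*(1/3) = 50 + 188/3 = 338/3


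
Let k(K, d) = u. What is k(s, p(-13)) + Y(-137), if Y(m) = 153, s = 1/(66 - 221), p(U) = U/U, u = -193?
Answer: -40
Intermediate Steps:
p(U) = 1
s = -1/155 (s = 1/(-155) = -1/155 ≈ -0.0064516)
k(K, d) = -193
k(s, p(-13)) + Y(-137) = -193 + 153 = -40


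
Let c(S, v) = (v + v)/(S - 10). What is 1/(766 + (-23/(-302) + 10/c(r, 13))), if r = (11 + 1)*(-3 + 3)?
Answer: 3926/2992515 ≈ 0.0013119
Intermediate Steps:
r = 0 (r = 12*0 = 0)
c(S, v) = 2*v/(-10 + S) (c(S, v) = (2*v)/(-10 + S) = 2*v/(-10 + S))
1/(766 + (-23/(-302) + 10/c(r, 13))) = 1/(766 + (-23/(-302) + 10/((2*13/(-10 + 0))))) = 1/(766 + (-23*(-1/302) + 10/((2*13/(-10))))) = 1/(766 + (23/302 + 10/((2*13*(-⅒))))) = 1/(766 + (23/302 + 10/(-13/5))) = 1/(766 + (23/302 + 10*(-5/13))) = 1/(766 + (23/302 - 50/13)) = 1/(766 - 14801/3926) = 1/(2992515/3926) = 3926/2992515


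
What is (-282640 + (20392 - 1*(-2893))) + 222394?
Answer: -36961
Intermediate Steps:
(-282640 + (20392 - 1*(-2893))) + 222394 = (-282640 + (20392 + 2893)) + 222394 = (-282640 + 23285) + 222394 = -259355 + 222394 = -36961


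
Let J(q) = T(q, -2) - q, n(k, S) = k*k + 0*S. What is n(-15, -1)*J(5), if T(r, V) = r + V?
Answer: -450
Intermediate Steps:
n(k, S) = k² (n(k, S) = k² + 0 = k²)
T(r, V) = V + r
J(q) = -2 (J(q) = (-2 + q) - q = -2)
n(-15, -1)*J(5) = (-15)²*(-2) = 225*(-2) = -450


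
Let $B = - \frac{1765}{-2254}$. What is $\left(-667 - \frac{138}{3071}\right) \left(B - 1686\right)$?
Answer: $\frac{338311532135}{300958} \approx 1.1241 \cdot 10^{6}$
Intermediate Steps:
$B = \frac{1765}{2254}$ ($B = \left(-1765\right) \left(- \frac{1}{2254}\right) = \frac{1765}{2254} \approx 0.78305$)
$\left(-667 - \frac{138}{3071}\right) \left(B - 1686\right) = \left(-667 - \frac{138}{3071}\right) \left(\frac{1765}{2254} - 1686\right) = \left(-667 - \frac{138}{3071}\right) \left(- \frac{3798479}{2254}\right) = \left(- \frac{2048495}{3071}\right) \left(- \frac{3798479}{2254}\right) = \frac{338311532135}{300958}$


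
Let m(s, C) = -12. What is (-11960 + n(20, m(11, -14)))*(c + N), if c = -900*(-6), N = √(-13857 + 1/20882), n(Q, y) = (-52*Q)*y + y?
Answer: 2743200 + 254*I*√6042454631986/10441 ≈ 2.7432e+6 + 59800.0*I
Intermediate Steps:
n(Q, y) = y - 52*Q*y (n(Q, y) = -52*Q*y + y = y - 52*Q*y)
N = I*√6042454631986/20882 (N = √(-13857 + 1/20882) = √(-289361873/20882) = I*√6042454631986/20882 ≈ 117.72*I)
c = 5400
(-11960 + n(20, m(11, -14)))*(c + N) = (-11960 - 12*(1 - 52*20))*(5400 + I*√6042454631986/20882) = (-11960 - 12*(1 - 1040))*(5400 + I*√6042454631986/20882) = (-11960 - 12*(-1039))*(5400 + I*√6042454631986/20882) = (-11960 + 12468)*(5400 + I*√6042454631986/20882) = 508*(5400 + I*√6042454631986/20882) = 2743200 + 254*I*√6042454631986/10441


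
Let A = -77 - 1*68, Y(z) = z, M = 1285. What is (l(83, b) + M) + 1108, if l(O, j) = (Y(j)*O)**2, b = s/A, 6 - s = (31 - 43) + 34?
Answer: 52076409/21025 ≈ 2476.9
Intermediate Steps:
A = -145 (A = -77 - 68 = -145)
s = -16 (s = 6 - ((31 - 43) + 34) = 6 - (-12 + 34) = 6 - 1*22 = 6 - 22 = -16)
b = 16/145 (b = -16/(-145) = -16*(-1/145) = 16/145 ≈ 0.11034)
l(O, j) = O**2*j**2 (l(O, j) = (j*O)**2 = (O*j)**2 = O**2*j**2)
(l(83, b) + M) + 1108 = (83**2*(16/145)**2 + 1285) + 1108 = (6889*(256/21025) + 1285) + 1108 = (1763584/21025 + 1285) + 1108 = 28780709/21025 + 1108 = 52076409/21025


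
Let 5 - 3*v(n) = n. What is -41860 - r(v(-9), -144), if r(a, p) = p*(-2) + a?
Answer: -126458/3 ≈ -42153.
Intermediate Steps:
v(n) = 5/3 - n/3
r(a, p) = a - 2*p (r(a, p) = -2*p + a = a - 2*p)
-41860 - r(v(-9), -144) = -41860 - ((5/3 - ⅓*(-9)) - 2*(-144)) = -41860 - ((5/3 + 3) + 288) = -41860 - (14/3 + 288) = -41860 - 1*878/3 = -41860 - 878/3 = -126458/3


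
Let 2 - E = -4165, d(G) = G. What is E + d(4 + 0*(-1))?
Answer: 4171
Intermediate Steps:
E = 4167 (E = 2 - 1*(-4165) = 2 + 4165 = 4167)
E + d(4 + 0*(-1)) = 4167 + (4 + 0*(-1)) = 4167 + (4 + 0) = 4167 + 4 = 4171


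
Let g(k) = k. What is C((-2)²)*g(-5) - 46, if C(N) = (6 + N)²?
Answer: -546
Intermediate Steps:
C((-2)²)*g(-5) - 46 = (6 + (-2)²)²*(-5) - 46 = (6 + 4)²*(-5) - 46 = 10²*(-5) - 46 = 100*(-5) - 46 = -500 - 46 = -546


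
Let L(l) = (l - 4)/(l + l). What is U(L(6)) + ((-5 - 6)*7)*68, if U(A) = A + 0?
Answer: -31415/6 ≈ -5235.8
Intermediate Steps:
L(l) = (-4 + l)/(2*l) (L(l) = (-4 + l)/((2*l)) = (-4 + l)*(1/(2*l)) = (-4 + l)/(2*l))
U(A) = A
U(L(6)) + ((-5 - 6)*7)*68 = (½)*(-4 + 6)/6 + ((-5 - 6)*7)*68 = (½)*(⅙)*2 - 11*7*68 = ⅙ - 77*68 = ⅙ - 5236 = -31415/6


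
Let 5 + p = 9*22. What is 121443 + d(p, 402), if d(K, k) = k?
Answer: 121845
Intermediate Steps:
p = 193 (p = -5 + 9*22 = -5 + 198 = 193)
121443 + d(p, 402) = 121443 + 402 = 121845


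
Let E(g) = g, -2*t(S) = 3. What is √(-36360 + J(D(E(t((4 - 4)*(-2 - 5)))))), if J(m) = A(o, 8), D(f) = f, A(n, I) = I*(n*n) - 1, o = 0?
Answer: I*√36361 ≈ 190.69*I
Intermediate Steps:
t(S) = -3/2 (t(S) = -½*3 = -3/2)
A(n, I) = -1 + I*n² (A(n, I) = I*n² - 1 = -1 + I*n²)
J(m) = -1 (J(m) = -1 + 8*0² = -1 + 8*0 = -1 + 0 = -1)
√(-36360 + J(D(E(t((4 - 4)*(-2 - 5)))))) = √(-36360 - 1) = √(-36361) = I*√36361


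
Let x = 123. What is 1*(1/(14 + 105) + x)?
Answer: 14638/119 ≈ 123.01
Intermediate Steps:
1*(1/(14 + 105) + x) = 1*(1/(14 + 105) + 123) = 1*(1/119 + 123) = 1*(14638/119) = 14638/119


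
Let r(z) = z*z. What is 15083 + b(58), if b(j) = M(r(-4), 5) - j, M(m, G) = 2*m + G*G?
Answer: 15082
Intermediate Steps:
r(z) = z²
M(m, G) = G² + 2*m (M(m, G) = 2*m + G² = G² + 2*m)
b(j) = 57 - j (b(j) = (5² + 2*(-4)²) - j = (25 + 2*16) - j = (25 + 32) - j = 57 - j)
15083 + b(58) = 15083 + (57 - 1*58) = 15083 + (57 - 58) = 15083 - 1 = 15082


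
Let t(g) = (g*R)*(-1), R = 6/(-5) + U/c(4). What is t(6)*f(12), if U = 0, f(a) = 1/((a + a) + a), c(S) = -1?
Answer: ⅕ ≈ 0.20000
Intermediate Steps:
f(a) = 1/(3*a) (f(a) = 1/(2*a + a) = 1/(3*a))
R = -6/5 (R = 6/(-5) + 0/(-1) = 6*(-⅕) + 0*(-1) = -6/5 + 0 = -6/5 ≈ -1.2000)
t(g) = 6*g/5 (t(g) = (g*(-6/5))*(-1) = -6*g/5*(-1) = 6*g/5)
t(6)*f(12) = ((6/5)*6)*((⅓)/12) = 36*((⅓)*(1/12))/5 = (36/5)*(1/36) = ⅕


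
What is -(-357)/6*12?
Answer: 714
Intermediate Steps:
-(-357)/6*12 = -17*(-7/2)*12 = (119/2)*12 = 714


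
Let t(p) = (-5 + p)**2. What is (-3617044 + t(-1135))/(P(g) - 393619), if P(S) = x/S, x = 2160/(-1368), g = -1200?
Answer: 1761257440/299150439 ≈ 5.8875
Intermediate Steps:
x = -30/19 (x = 2160*(-1/1368) = -30/19 ≈ -1.5789)
P(S) = -30/(19*S)
(-3617044 + t(-1135))/(P(g) - 393619) = (-3617044 + (-5 - 1135)**2)/(-30/19/(-1200) - 393619) = (-3617044 + (-1140)**2)/(-30/19*(-1/1200) - 393619) = (-3617044 + 1299600)/(1/760 - 393619) = -2317444/(-299150439/760) = -2317444*(-760/299150439) = 1761257440/299150439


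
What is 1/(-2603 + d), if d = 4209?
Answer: 1/1606 ≈ 0.00062266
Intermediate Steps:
1/(-2603 + d) = 1/(-2603 + 4209) = 1/1606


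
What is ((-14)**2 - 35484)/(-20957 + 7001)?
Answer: 8822/3489 ≈ 2.5285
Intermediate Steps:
((-14)**2 - 35484)/(-20957 + 7001) = (196 - 35484)/(-13956) = -35288*(-1/13956) = 8822/3489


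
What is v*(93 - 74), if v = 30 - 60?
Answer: -570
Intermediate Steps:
v = -30
v*(93 - 74) = -30*(93 - 74) = -30*19 = -570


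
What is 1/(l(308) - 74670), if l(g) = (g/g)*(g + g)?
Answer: -1/74054 ≈ -1.3504e-5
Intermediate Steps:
l(g) = 2*g (l(g) = 1*(2*g) = 2*g)
1/(l(308) - 74670) = 1/(2*308 - 74670) = 1/(616 - 74670) = 1/(-74054) = -1/74054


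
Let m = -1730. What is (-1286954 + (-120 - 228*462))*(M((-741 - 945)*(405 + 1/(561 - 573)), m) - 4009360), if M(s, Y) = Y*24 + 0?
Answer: 5640485820800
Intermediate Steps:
M(s, Y) = 24*Y (M(s, Y) = 24*Y + 0 = 24*Y)
(-1286954 + (-120 - 228*462))*(M((-741 - 945)*(405 + 1/(561 - 573)), m) - 4009360) = (-1286954 + (-120 - 228*462))*(24*(-1730) - 4009360) = (-1286954 + (-120 - 105336))*(-41520 - 4009360) = (-1286954 - 105456)*(-4050880) = -1392410*(-4050880) = 5640485820800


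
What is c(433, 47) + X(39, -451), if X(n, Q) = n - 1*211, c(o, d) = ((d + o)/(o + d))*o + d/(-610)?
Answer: 159163/610 ≈ 260.92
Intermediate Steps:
c(o, d) = o - d/610 (c(o, d) = ((d + o)/(d + o))*o + d*(-1/610) = 1*o - d/610 = o - d/610)
X(n, Q) = -211 + n (X(n, Q) = n - 211 = -211 + n)
c(433, 47) + X(39, -451) = (433 - 1/610*47) + (-211 + 39) = (433 - 47/610) - 172 = 264083/610 - 172 = 159163/610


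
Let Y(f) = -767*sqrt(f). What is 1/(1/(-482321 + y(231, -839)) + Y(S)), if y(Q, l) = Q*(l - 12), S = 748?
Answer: 678902/202818002858947363887 - 707032757876536*sqrt(187)/202818002858947363887 ≈ -4.7671e-5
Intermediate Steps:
y(Q, l) = Q*(-12 + l)
1/(1/(-482321 + y(231, -839)) + Y(S)) = 1/(1/(-482321 + 231*(-12 - 839)) - 1534*sqrt(187)) = 1/(1/(-482321 + 231*(-851)) - 1534*sqrt(187)) = 1/(1/(-482321 - 196581) - 1534*sqrt(187)) = 1/(1/(-678902) - 1534*sqrt(187)) = 1/(-1/678902 - 1534*sqrt(187))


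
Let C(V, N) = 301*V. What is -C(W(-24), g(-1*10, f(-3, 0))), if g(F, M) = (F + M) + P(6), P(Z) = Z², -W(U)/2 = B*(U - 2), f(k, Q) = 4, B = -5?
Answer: 78260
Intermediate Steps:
W(U) = -20 + 10*U (W(U) = -(-10)*(U - 2) = -(-10)*(-2 + U) = -2*(10 - 5*U) = -20 + 10*U)
g(F, M) = 36 + F + M (g(F, M) = (F + M) + 6² = (F + M) + 36 = 36 + F + M)
-C(W(-24), g(-1*10, f(-3, 0))) = -301*(-20 + 10*(-24)) = -301*(-20 - 240) = -301*(-260) = -1*(-78260) = 78260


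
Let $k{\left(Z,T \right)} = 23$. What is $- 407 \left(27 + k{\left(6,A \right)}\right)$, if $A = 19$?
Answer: $-20350$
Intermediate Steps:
$- 407 \left(27 + k{\left(6,A \right)}\right) = - 407 \left(27 + 23\right) = \left(-407\right) 50 = -20350$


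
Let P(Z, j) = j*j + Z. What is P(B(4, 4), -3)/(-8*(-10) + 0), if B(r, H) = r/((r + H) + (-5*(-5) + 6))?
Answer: 71/624 ≈ 0.11378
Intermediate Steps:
B(r, H) = r/(31 + H + r) (B(r, H) = r/((H + r) + (25 + 6)) = r/((H + r) + 31) = r/(31 + H + r))
P(Z, j) = Z + j**2 (P(Z, j) = j**2 + Z = Z + j**2)
P(B(4, 4), -3)/(-8*(-10) + 0) = (4/(31 + 4 + 4) + (-3)**2)/(-8*(-10) + 0) = (4/39 + 9)/(80 + 0) = (4*(1/39) + 9)/80 = (4/39 + 9)*(1/80) = (355/39)*(1/80) = 71/624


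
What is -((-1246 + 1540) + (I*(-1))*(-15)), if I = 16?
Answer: -534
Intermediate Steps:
-((-1246 + 1540) + (I*(-1))*(-15)) = -((-1246 + 1540) + (16*(-1))*(-15)) = -(294 - 16*(-15)) = -(294 + 240) = -1*534 = -534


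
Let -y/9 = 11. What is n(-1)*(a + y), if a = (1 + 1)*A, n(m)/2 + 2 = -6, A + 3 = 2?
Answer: 1616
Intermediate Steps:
y = -99 (y = -9*11 = -99)
A = -1 (A = -3 + 2 = -1)
n(m) = -16 (n(m) = -4 + 2*(-6) = -4 - 12 = -16)
a = -2 (a = (1 + 1)*(-1) = 2*(-1) = -2)
n(-1)*(a + y) = -16*(-2 - 99) = -16*(-101) = 1616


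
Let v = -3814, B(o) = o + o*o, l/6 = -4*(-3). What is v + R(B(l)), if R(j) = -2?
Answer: -3816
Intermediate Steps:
l = 72 (l = 6*(-4*(-3)) = 6*12 = 72)
B(o) = o + o²
v + R(B(l)) = -3814 - 2 = -3816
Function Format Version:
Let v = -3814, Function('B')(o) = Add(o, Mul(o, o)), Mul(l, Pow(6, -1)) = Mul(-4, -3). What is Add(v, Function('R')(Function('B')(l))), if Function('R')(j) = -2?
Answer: -3816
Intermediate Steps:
l = 72 (l = Mul(6, Mul(-4, -3)) = Mul(6, 12) = 72)
Function('B')(o) = Add(o, Pow(o, 2))
Add(v, Function('R')(Function('B')(l))) = Add(-3814, -2) = -3816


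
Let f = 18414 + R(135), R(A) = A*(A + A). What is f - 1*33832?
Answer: 21032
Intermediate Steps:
R(A) = 2*A² (R(A) = A*(2*A) = 2*A²)
f = 54864 (f = 18414 + 2*135² = 18414 + 2*18225 = 18414 + 36450 = 54864)
f - 1*33832 = 54864 - 1*33832 = 54864 - 33832 = 21032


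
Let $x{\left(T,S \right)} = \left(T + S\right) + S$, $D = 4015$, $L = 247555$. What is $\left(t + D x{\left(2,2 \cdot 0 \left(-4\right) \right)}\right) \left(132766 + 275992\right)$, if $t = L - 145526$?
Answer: $44987496722$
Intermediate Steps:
$t = 102029$ ($t = 247555 - 145526 = 102029$)
$x{\left(T,S \right)} = T + 2 S$ ($x{\left(T,S \right)} = \left(S + T\right) + S = T + 2 S$)
$\left(t + D x{\left(2,2 \cdot 0 \left(-4\right) \right)}\right) \left(132766 + 275992\right) = \left(102029 + 4015 \left(2 + 2 \cdot 2 \cdot 0 \left(-4\right)\right)\right) \left(132766 + 275992\right) = \left(102029 + 4015 \left(2 + 2 \cdot 0 \left(-4\right)\right)\right) 408758 = \left(102029 + 4015 \left(2 + 2 \cdot 0\right)\right) 408758 = \left(102029 + 4015 \left(2 + 0\right)\right) 408758 = \left(102029 + 4015 \cdot 2\right) 408758 = \left(102029 + 8030\right) 408758 = 110059 \cdot 408758 = 44987496722$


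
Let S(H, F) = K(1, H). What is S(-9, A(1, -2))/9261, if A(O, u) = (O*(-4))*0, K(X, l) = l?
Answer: -1/1029 ≈ -0.00097182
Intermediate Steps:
A(O, u) = 0 (A(O, u) = -4*O*0 = 0)
S(H, F) = H
S(-9, A(1, -2))/9261 = -9/9261 = -9*1/9261 = -1/1029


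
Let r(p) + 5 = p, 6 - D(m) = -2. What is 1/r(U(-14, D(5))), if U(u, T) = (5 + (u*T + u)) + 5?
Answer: -1/121 ≈ -0.0082645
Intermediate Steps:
D(m) = 8 (D(m) = 6 - 1*(-2) = 6 + 2 = 8)
U(u, T) = 10 + u + T*u (U(u, T) = (5 + (T*u + u)) + 5 = (5 + (u + T*u)) + 5 = (5 + u + T*u) + 5 = 10 + u + T*u)
r(p) = -5 + p
1/r(U(-14, D(5))) = 1/(-5 + (10 - 14 + 8*(-14))) = 1/(-5 + (10 - 14 - 112)) = 1/(-5 - 116) = 1/(-121) = -1/121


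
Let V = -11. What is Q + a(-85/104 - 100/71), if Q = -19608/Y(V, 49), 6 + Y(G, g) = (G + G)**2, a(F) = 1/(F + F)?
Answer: -162011128/3927965 ≈ -41.246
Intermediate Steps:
a(F) = 1/(2*F)
Y(G, g) = -6 + 4*G**2 (Y(G, g) = -6 + (G + G)**2 = -6 + (2*G)**2 = -6 + 4*G**2)
Q = -9804/239 (Q = -19608/(-6 + 4*(-11)**2) = -19608/(-6 + 4*121) = -19608/(-6 + 484) = -19608/478 = -19608*1/478 = -9804/239 ≈ -41.021)
Q + a(-85/104 - 100/71) = -9804/239 + 1/(2*(-85/104 - 100/71)) = -9804/239 + 1/(2*(-16435/7384)) = -9804/239 + (1/2)*(-7384/16435) = -9804/239 - 3692/16435 = -162011128/3927965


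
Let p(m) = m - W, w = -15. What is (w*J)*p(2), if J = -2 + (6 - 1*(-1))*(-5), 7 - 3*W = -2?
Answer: -555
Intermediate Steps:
W = 3 (W = 7/3 - ⅓*(-2) = 7/3 + ⅔ = 3)
p(m) = -3 + m (p(m) = m - 1*3 = m - 3 = -3 + m)
J = -37 (J = -2 + (6 + 1)*(-5) = -2 + 7*(-5) = -2 - 35 = -37)
(w*J)*p(2) = (-15*(-37))*(-3 + 2) = 555*(-1) = -555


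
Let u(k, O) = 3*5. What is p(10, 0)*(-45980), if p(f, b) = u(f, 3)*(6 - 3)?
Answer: -2069100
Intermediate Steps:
u(k, O) = 15
p(f, b) = 45 (p(f, b) = 15*(6 - 3) = 15*3 = 45)
p(10, 0)*(-45980) = 45*(-45980) = -2069100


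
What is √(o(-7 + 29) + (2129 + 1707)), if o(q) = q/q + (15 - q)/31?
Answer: 2*√921785/31 ≈ 61.942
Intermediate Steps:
o(q) = 46/31 - q/31 (o(q) = 1 + (15 - q)*(1/31) = 1 + (15/31 - q/31) = 46/31 - q/31)
√(o(-7 + 29) + (2129 + 1707)) = √((46/31 - (-7 + 29)/31) + (2129 + 1707)) = √((46/31 - 1/31*22) + 3836) = √((46/31 - 22/31) + 3836) = √(24/31 + 3836) = √(118940/31) = 2*√921785/31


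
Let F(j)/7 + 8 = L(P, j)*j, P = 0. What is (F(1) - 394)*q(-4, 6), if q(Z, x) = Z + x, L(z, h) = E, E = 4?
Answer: -844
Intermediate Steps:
L(z, h) = 4
F(j) = -56 + 28*j (F(j) = -56 + 7*(4*j) = -56 + 28*j)
(F(1) - 394)*q(-4, 6) = ((-56 + 28*1) - 394)*(-4 + 6) = ((-56 + 28) - 394)*2 = (-28 - 394)*2 = -422*2 = -844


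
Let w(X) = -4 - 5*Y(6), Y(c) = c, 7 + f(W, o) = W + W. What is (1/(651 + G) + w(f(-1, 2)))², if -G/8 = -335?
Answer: 12826242009/11095561 ≈ 1156.0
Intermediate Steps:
f(W, o) = -7 + 2*W (f(W, o) = -7 + (W + W) = -7 + 2*W)
G = 2680 (G = -8*(-335) = 2680)
w(X) = -34 (w(X) = -4 - 5*6 = -4 - 30 = -34)
(1/(651 + G) + w(f(-1, 2)))² = (1/(651 + 2680) - 34)² = (1/3331 - 34)² = (-113253/3331)² = 12826242009/11095561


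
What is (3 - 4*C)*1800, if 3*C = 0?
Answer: 5400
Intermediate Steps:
C = 0 (C = (⅓)*0 = 0)
(3 - 4*C)*1800 = (3 - 4*0)*1800 = (3 + 0)*1800 = 3*1800 = 5400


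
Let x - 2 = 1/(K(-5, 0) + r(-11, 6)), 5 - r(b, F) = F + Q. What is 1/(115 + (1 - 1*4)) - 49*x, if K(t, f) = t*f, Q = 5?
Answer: -30181/336 ≈ -89.824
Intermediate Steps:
r(b, F) = -F (r(b, F) = 5 - (F + 5) = 5 - (5 + F) = 5 + (-5 - F) = -F)
K(t, f) = f*t
x = 11/6 (x = 2 + 1/(0*(-5) - 1*6) = 2 + 1/(0 - 6) = 2 + 1/(-6) = 2 - ⅙ = 11/6 ≈ 1.8333)
1/(115 + (1 - 1*4)) - 49*x = 1/(115 + (1 - 1*4)) - 49*11/6 = 1/(115 + (1 - 4)) - 539/6 = 1/(115 - 3) - 539/6 = 1/112 - 539/6 = -30181/336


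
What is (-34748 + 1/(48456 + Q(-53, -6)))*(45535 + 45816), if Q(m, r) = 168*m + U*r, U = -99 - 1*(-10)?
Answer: -127243568579777/40086 ≈ -3.1743e+9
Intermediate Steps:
U = -89 (U = -99 + 10 = -89)
Q(m, r) = -89*r + 168*m (Q(m, r) = 168*m - 89*r = -89*r + 168*m)
(-34748 + 1/(48456 + Q(-53, -6)))*(45535 + 45816) = (-34748 + 1/(48456 + (-89*(-6) + 168*(-53))))*(45535 + 45816) = (-34748 + 1/(48456 + (534 - 8904)))*91351 = (-34748 + 1/(48456 - 8370))*91351 = (-34748 + 1/40086)*91351 = -1392908327/40086*91351 = -127243568579777/40086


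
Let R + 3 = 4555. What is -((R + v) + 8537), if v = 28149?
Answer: -41238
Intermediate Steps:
R = 4552 (R = -3 + 4555 = 4552)
-((R + v) + 8537) = -((4552 + 28149) + 8537) = -(32701 + 8537) = -1*41238 = -41238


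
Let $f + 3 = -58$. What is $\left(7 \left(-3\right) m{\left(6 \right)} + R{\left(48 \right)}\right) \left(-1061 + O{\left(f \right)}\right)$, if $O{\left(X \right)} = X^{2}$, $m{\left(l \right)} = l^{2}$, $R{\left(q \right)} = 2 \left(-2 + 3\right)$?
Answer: $-2005640$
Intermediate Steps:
$f = -61$ ($f = -3 - 58 = -61$)
$R{\left(q \right)} = 2$ ($R{\left(q \right)} = 2 \cdot 1 = 2$)
$\left(7 \left(-3\right) m{\left(6 \right)} + R{\left(48 \right)}\right) \left(-1061 + O{\left(f \right)}\right) = \left(7 \left(-3\right) 6^{2} + 2\right) \left(-1061 + \left(-61\right)^{2}\right) = \left(\left(-21\right) 36 + 2\right) \left(-1061 + 3721\right) = \left(-756 + 2\right) 2660 = \left(-754\right) 2660 = -2005640$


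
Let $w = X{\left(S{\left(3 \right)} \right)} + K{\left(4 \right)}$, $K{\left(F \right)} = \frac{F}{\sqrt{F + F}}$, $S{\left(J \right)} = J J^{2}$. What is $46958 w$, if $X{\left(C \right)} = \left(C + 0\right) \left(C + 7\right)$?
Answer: $43107444 + 46958 \sqrt{2} \approx 4.3174 \cdot 10^{7}$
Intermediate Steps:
$S{\left(J \right)} = J^{3}$
$X{\left(C \right)} = C \left(7 + C\right)$
$K{\left(F \right)} = \frac{\sqrt{2} \sqrt{F}}{2}$ ($K{\left(F \right)} = \frac{F}{\sqrt{2 F}} = \frac{F}{\sqrt{2} \sqrt{F}} = F \frac{\sqrt{2}}{2 \sqrt{F}} = \frac{\sqrt{2} \sqrt{F}}{2}$)
$w = 918 + \sqrt{2}$ ($w = 3^{3} \left(7 + 3^{3}\right) + \frac{\sqrt{2} \sqrt{4}}{2} = 27 \left(7 + 27\right) + \frac{1}{2} \sqrt{2} \cdot 2 = 27 \cdot 34 + \sqrt{2} = 918 + \sqrt{2} \approx 919.41$)
$46958 w = 46958 \left(918 + \sqrt{2}\right) = 43107444 + 46958 \sqrt{2}$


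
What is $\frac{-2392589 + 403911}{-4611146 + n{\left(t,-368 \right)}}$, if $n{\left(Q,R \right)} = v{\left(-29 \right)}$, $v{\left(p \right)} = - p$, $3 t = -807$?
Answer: $\frac{1988678}{4611117} \approx 0.43128$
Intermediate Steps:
$t = -269$ ($t = \frac{1}{3} \left(-807\right) = -269$)
$n{\left(Q,R \right)} = 29$ ($n{\left(Q,R \right)} = \left(-1\right) \left(-29\right) = 29$)
$\frac{-2392589 + 403911}{-4611146 + n{\left(t,-368 \right)}} = \frac{-2392589 + 403911}{-4611146 + 29} = - \frac{1988678}{-4611117} = \left(-1988678\right) \left(- \frac{1}{4611117}\right) = \frac{1988678}{4611117}$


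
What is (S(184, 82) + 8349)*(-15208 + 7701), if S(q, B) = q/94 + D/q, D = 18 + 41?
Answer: -542169450471/8648 ≈ -6.2693e+7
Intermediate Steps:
D = 59
S(q, B) = 59/q + q/94 (S(q, B) = q/94 + 59/q = 59/q + q/94)
(S(184, 82) + 8349)*(-15208 + 7701) = ((59/184 + (1/94)*184) + 8349)*(-15208 + 7701) = ((59*(1/184) + 92/47) + 8349)*(-7507) = ((59/184 + 92/47) + 8349)*(-7507) = (19701/8648 + 8349)*(-7507) = (72221853/8648)*(-7507) = -542169450471/8648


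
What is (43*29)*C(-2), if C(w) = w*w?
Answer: 4988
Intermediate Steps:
C(w) = w²
(43*29)*C(-2) = (43*29)*(-2)² = 1247*4 = 4988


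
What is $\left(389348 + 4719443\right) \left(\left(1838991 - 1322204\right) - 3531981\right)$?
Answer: $-15403995970454$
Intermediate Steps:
$\left(389348 + 4719443\right) \left(\left(1838991 - 1322204\right) - 3531981\right) = 5108791 \left(516787 - 3531981\right) = 5108791 \left(-3015194\right) = -15403995970454$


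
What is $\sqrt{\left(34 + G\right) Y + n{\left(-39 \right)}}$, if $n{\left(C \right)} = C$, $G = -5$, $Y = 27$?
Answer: $2 \sqrt{186} \approx 27.276$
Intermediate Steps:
$\sqrt{\left(34 + G\right) Y + n{\left(-39 \right)}} = \sqrt{\left(34 - 5\right) 27 - 39} = \sqrt{29 \cdot 27 - 39} = \sqrt{783 - 39} = \sqrt{744} = 2 \sqrt{186}$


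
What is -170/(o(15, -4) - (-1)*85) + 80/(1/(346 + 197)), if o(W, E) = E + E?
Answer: 3344710/77 ≈ 43438.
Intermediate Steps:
o(W, E) = 2*E
-170/(o(15, -4) - (-1)*85) + 80/(1/(346 + 197)) = -170/(2*(-4) - (-1)*85) + 80/(1/(346 + 197)) = -170/(-8 - 1*(-85)) + 80/(1/543) = -170/(-8 + 85) + 80/(1/543) = -170/77 + 80*543 = -170*1/77 + 43440 = -170/77 + 43440 = 3344710/77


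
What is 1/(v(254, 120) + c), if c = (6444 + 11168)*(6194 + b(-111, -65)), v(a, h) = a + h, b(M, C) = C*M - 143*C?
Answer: 1/399863222 ≈ 2.5009e-9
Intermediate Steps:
b(M, C) = -143*C + C*M
c = 399862848 (c = (6444 + 11168)*(6194 - 65*(-143 - 111)) = 17612*(6194 - 65*(-254)) = 17612*(6194 + 16510) = 17612*22704 = 399862848)
1/(v(254, 120) + c) = 1/((254 + 120) + 399862848) = 1/(374 + 399862848) = 1/399863222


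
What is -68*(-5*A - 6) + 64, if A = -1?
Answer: 132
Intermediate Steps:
-68*(-5*A - 6) + 64 = -68*(-5*(-1) - 6) + 64 = -68*(5 - 6) + 64 = -68*(-1) + 64 = 68 + 64 = 132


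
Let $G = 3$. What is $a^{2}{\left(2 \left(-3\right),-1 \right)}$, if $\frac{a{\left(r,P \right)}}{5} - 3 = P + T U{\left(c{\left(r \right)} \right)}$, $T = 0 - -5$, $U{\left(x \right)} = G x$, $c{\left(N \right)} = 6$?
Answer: $211600$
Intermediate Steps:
$U{\left(x \right)} = 3 x$
$T = 5$ ($T = 0 + 5 = 5$)
$a{\left(r,P \right)} = 465 + 5 P$ ($a{\left(r,P \right)} = 15 + 5 \left(P + 5 \cdot 3 \cdot 6\right) = 15 + 5 \left(P + 5 \cdot 18\right) = 15 + 5 \left(P + 90\right) = 15 + 5 \left(90 + P\right) = 15 + \left(450 + 5 P\right) = 465 + 5 P$)
$a^{2}{\left(2 \left(-3\right),-1 \right)} = \left(465 + 5 \left(-1\right)\right)^{2} = \left(465 - 5\right)^{2} = 460^{2} = 211600$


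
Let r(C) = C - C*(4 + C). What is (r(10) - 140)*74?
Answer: -19980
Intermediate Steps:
r(C) = C - C*(4 + C)
(r(10) - 140)*74 = (-1*10*(3 + 10) - 140)*74 = (-1*10*13 - 140)*74 = (-130 - 140)*74 = -270*74 = -19980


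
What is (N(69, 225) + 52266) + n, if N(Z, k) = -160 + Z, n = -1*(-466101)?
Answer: 518276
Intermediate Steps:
n = 466101
(N(69, 225) + 52266) + n = ((-160 + 69) + 52266) + 466101 = (-91 + 52266) + 466101 = 52175 + 466101 = 518276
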